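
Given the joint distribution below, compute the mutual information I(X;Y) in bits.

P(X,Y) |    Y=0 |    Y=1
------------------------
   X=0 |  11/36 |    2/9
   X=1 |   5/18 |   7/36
0.0001 bits

Mutual information: I(X;Y) = H(X) + H(Y) - H(X,Y)

Marginals:
P(X) = (19/36, 17/36), H(X) = 0.9978 bits
P(Y) = (7/12, 5/12), H(Y) = 0.9799 bits

Joint entropy: H(X,Y) = 1.9776 bits

I(X;Y) = 0.9978 + 0.9799 - 1.9776 = 0.0001 bits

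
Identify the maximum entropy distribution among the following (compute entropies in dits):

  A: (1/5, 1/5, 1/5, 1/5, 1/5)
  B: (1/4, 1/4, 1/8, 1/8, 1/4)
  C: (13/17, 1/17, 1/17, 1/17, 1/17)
A

For a discrete distribution over n outcomes, entropy is maximized by the uniform distribution.

Computing entropies:
H(A) = 0.6990 dits
H(B) = 0.6773 dits
H(C) = 0.3786 dits

The uniform distribution (where all probabilities equal 1/5) achieves the maximum entropy of log_10(5) = 0.6990 dits.

Distribution A has the highest entropy.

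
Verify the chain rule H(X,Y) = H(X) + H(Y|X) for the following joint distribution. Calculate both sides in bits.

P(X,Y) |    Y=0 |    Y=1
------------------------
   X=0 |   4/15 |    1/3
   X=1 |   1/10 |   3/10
H(X,Y) = 1.8901, H(X) = 0.9710, H(Y|X) = 0.9192 (all in bits)

Chain rule: H(X,Y) = H(X) + H(Y|X)

Left side — joint entropy directly:
H(X,Y) = -Σ p(x,y) log p(x,y) = 1.8901 bits

Right side — compute H(Y|X) from the conditional distributions:
P(X) = (3/5, 2/5), so H(X) = 0.9710 bits
H(Y|X) = Σ_x P(X=x) · H(Y|X=x):
  P(Y|X=0) = (4/9, 5/9), H(Y|X=0) = 0.9911, weight P(X=0) = 3/5
  P(Y|X=1) = (1/4, 3/4), H(Y|X=1) = 0.8113, weight P(X=1) = 2/5
H(Y|X) = 0.9192 bits

H(X) + H(Y|X) = 0.9710 + 0.9192 = 1.8901 bits

Both sides equal 1.8901 bits. ✓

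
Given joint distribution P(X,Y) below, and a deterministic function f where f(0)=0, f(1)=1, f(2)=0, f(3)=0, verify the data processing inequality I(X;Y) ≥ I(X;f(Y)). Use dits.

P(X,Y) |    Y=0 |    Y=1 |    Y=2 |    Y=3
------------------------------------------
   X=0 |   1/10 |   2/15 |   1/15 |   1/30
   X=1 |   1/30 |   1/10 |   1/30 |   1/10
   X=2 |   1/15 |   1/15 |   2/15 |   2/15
I(X;Y) = 0.0355, I(X;f(Y)) = 0.0130, inequality holds: 0.0355 ≥ 0.0130

Data Processing Inequality: For any Markov chain X → Y → Z, we have I(X;Y) ≥ I(X;Z).

Here Z = f(Y) is a deterministic function of Y, forming X → Y → Z.

Original I(X;Y) = 0.0355 dits

After applying f:
P(X,Z) where Z=f(Y):
- P(X,Z=0) = P(X,Y=0) + P(X,Y=2) + P(X,Y=3)
- P(X,Z=1) = P(X,Y=1)

I(X;Z) = I(X;f(Y)) = 0.0130 dits

Verification: 0.0355 ≥ 0.0130 ✓

Information cannot be created by processing; the function f can only lose information about X.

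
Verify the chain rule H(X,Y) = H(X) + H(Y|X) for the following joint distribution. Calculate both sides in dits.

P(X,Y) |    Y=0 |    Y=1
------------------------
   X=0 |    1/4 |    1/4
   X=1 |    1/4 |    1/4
H(X,Y) = 0.6021, H(X) = 0.3010, H(Y|X) = 0.3010 (all in dits)

Chain rule: H(X,Y) = H(X) + H(Y|X)

Left side — joint entropy directly:
H(X,Y) = -Σ p(x,y) log p(x,y) = 0.6021 dits

Right side — compute H(Y|X) from the conditional distributions:
P(X) = (1/2, 1/2), so H(X) = 0.3010 dits
H(Y|X) = Σ_x P(X=x) · H(Y|X=x):
  P(Y|X=0) = (1/2, 1/2), H(Y|X=0) = 0.3010, weight P(X=0) = 1/2
  P(Y|X=1) = (1/2, 1/2), H(Y|X=1) = 0.3010, weight P(X=1) = 1/2
H(Y|X) = 0.3010 dits

H(X) + H(Y|X) = 0.3010 + 0.3010 = 0.6021 dits

Both sides equal 0.6021 dits. ✓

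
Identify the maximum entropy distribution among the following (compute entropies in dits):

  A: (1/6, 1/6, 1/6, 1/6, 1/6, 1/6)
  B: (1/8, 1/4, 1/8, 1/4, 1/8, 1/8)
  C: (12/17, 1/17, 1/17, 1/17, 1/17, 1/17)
A

For a discrete distribution over n outcomes, entropy is maximized by the uniform distribution.

Computing entropies:
H(A) = 0.7782 dits
H(B) = 0.7526 dits
H(C) = 0.4687 dits

The uniform distribution (where all probabilities equal 1/6) achieves the maximum entropy of log_10(6) = 0.7782 dits.

Distribution A has the highest entropy.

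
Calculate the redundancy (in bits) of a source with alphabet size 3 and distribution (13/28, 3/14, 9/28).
0.0685 bits

Redundancy measures how far a source is from maximum entropy:
R = H_max - H(X)

Maximum entropy for 3 symbols: H_max = log_2(3) = 1.5850 bits
Actual entropy: H(X) = 1.5165 bits
Redundancy: R = 1.5850 - 1.5165 = 0.0685 bits

This redundancy represents potential for compression: the source could be compressed by 0.0685 bits per symbol.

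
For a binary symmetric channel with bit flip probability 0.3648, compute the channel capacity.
0.0534 bits

For a binary symmetric channel (BSC) with error probability p:
Capacity C = 1 - H(p) bits per symbol

where H(p) = -p log₂(p) - (1-p) log₂(1-p) is the binary entropy function.

H(0.3648) = 0.9466 bits
C = 1 - 0.9466 = 0.0534 bits per symbol

This means we can reliably transmit up to 0.0534 bits of information per channel use.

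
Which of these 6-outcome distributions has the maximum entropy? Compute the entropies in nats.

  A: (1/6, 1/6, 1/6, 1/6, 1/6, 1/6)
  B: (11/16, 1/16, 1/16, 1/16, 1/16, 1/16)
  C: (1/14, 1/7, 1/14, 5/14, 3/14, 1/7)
A

For a discrete distribution over n outcomes, entropy is maximized by the uniform distribution.

Computing entropies:
H(A) = 1.7918 nats
H(B) = 1.1240 nats
H(C) = 1.6308 nats

The uniform distribution (where all probabilities equal 1/6) achieves the maximum entropy of log_e(6) = 1.7918 nats.

Distribution A has the highest entropy.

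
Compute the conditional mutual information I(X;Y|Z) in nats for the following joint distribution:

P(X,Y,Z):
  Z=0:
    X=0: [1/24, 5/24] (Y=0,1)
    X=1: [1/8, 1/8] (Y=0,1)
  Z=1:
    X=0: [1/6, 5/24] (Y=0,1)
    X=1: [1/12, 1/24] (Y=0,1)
0.0417 nats

Conditional mutual information: I(X;Y|Z) = H(X|Z) + H(Y|Z) - H(X,Y|Z)

H(Z) = 0.6931
H(X,Z) = 1.3209 → H(X|Z) = 0.6277
H(Y,Z) = 1.3580 → H(Y|Z) = 0.6648
H(X,Y,Z) = 1.9440 → H(X,Y|Z) = 1.2508

I(X;Y|Z) = 0.6277 + 0.6648 - 1.2508 = 0.0417 nats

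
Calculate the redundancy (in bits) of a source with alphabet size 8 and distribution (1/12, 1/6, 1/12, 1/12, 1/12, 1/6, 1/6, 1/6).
0.0817 bits

Redundancy measures how far a source is from maximum entropy:
R = H_max - H(X)

Maximum entropy for 8 symbols: H_max = log_2(8) = 3.0000 bits
Actual entropy: H(X) = 2.9183 bits
Redundancy: R = 3.0000 - 2.9183 = 0.0817 bits

This redundancy represents potential for compression: the source could be compressed by 0.0817 bits per symbol.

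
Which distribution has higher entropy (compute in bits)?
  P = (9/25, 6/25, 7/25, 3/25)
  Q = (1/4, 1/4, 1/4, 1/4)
Q

Computing entropies in bits:
H(P) = 1.9060
H(Q) = 2.0000

Distribution Q has higher entropy.

Intuition: The distribution closer to uniform (more spread out) has higher entropy.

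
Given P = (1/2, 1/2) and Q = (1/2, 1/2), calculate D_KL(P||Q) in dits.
0.0000 dits

KL divergence: D_KL(P||Q) = Σ p(x) log(p(x)/q(x))

Computing term by term:
  x=0: 1/2 × log_10[(1/2)/(1/2)] = 1/2 × 0.0000 = 0.0000
  x=1: 1/2 × log_10[(1/2)/(1/2)] = 1/2 × 0.0000 = 0.0000

D_KL(P||Q) = 0.0000 dits

Note: KL divergence is always non-negative and equals 0 iff P = Q.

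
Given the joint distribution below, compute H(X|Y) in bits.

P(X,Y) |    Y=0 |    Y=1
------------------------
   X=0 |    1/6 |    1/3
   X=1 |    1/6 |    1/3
1.0000 bits

Using the chain rule: H(X|Y) = H(X,Y) - H(Y)

First, compute H(X,Y) = 1.9183 bits

Marginal P(Y) = (1/3, 2/3)
H(Y) = 0.9183 bits

H(X|Y) = H(X,Y) - H(Y) = 1.9183 - 0.9183 = 1.0000 bits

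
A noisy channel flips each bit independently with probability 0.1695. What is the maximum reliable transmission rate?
0.3434 bits

For a binary symmetric channel (BSC) with error probability p:
Capacity C = 1 - H(p) bits per symbol

where H(p) = -p log₂(p) - (1-p) log₂(1-p) is the binary entropy function.

H(0.1695) = 0.6566 bits
C = 1 - 0.6566 = 0.3434 bits per symbol

This means we can reliably transmit up to 0.3434 bits of information per channel use.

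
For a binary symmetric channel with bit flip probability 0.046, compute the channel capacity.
0.7308 bits

For a binary symmetric channel (BSC) with error probability p:
Capacity C = 1 - H(p) bits per symbol

where H(p) = -p log₂(p) - (1-p) log₂(1-p) is the binary entropy function.

H(0.046) = 0.2692 bits
C = 1 - 0.2692 = 0.7308 bits per symbol

This means we can reliably transmit up to 0.7308 bits of information per channel use.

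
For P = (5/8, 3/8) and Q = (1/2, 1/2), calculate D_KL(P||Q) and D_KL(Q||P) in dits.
D_KL(P||Q) = 0.0137, D_KL(Q||P) = 0.0140

KL divergence is not symmetric: D_KL(P||Q) ≠ D_KL(Q||P) in general.

D_KL(P||Q) = 0.0137 dits
D_KL(Q||P) = 0.0140 dits

No, they are not equal!

This asymmetry is why KL divergence is not a true distance metric.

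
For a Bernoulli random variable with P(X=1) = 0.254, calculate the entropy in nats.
0.5667 nats

The binary entropy function is:
H(p) = -p log(p) - (1-p) log(1-p)

H(0.254) = -0.254 × log_e(0.254) - 0.746 × log_e(0.746)
H(0.254) = 0.5667 nats

Note: Binary entropy is maximized at p=0.5 (H=1 bit) and minimized at p=0 or p=1 (H=0).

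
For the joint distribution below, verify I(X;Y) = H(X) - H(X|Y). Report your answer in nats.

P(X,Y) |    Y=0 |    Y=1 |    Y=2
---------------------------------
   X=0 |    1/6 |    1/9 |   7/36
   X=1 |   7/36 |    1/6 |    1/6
I(X;Y) = 0.0062 nats

Mutual information has multiple equivalent forms:
- I(X;Y) = H(X) - H(X|Y)
- I(X;Y) = H(Y) - H(Y|X)
- I(X;Y) = H(X) + H(Y) - H(X,Y)

Computing all quantities:
H(X) = 0.6916, H(Y) = 1.0914, H(X,Y) = 1.7769
H(X|Y) = 0.6854, H(Y|X) = 1.0853

Verification:
H(X) - H(X|Y) = 0.6916 - 0.6854 = 0.0062
H(Y) - H(Y|X) = 1.0914 - 1.0853 = 0.0062
H(X) + H(Y) - H(X,Y) = 0.6916 + 1.0914 - 1.7769 = 0.0062

All forms give I(X;Y) = 0.0062 nats. ✓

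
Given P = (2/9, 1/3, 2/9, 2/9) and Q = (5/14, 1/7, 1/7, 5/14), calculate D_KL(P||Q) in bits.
0.2449 bits

KL divergence: D_KL(P||Q) = Σ p(x) log(p(x)/q(x))

Computing term by term:
  x=0: 2/9 × log_2[(2/9)/(5/14)] = 2/9 × -0.6845 = -0.1521
  x=1: 1/3 × log_2[(1/3)/(1/7)] = 1/3 × 1.2224 = 0.4075
  x=2: 2/9 × log_2[(2/9)/(1/7)] = 2/9 × 0.6374 = 0.1417
  x=3: 2/9 × log_2[(2/9)/(5/14)] = 2/9 × -0.6845 = -0.1521

D_KL(P||Q) = 0.2449 bits

Note: KL divergence is always non-negative and equals 0 iff P = Q.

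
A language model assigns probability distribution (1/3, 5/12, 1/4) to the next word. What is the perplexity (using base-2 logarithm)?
2.9375

Perplexity is 2^H (or exp(H) for natural log).

First, H = -Σ p log p = 1.5546 bits
Perplexity = 2^1.5546 = 2.9375

Interpretation: The model's uncertainty is equivalent to choosing uniformly among 2.9 options.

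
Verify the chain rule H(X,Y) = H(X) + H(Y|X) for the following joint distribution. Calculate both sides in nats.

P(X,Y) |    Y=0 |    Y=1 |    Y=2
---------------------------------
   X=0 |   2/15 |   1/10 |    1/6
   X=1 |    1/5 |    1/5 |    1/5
H(X,Y) = 1.7632, H(X) = 0.6730, H(Y|X) = 1.0902 (all in nats)

Chain rule: H(X,Y) = H(X) + H(Y|X)

Left side — joint entropy directly:
H(X,Y) = -Σ p(x,y) log p(x,y) = 1.7632 nats

Right side — compute H(Y|X) from the conditional distributions:
P(X) = (2/5, 3/5), so H(X) = 0.6730 nats
H(Y|X) = Σ_x P(X=x) · H(Y|X=x):
  P(Y|X=0) = (1/3, 1/4, 5/12), H(Y|X=0) = 1.0776, weight P(X=0) = 2/5
  P(Y|X=1) = (1/3, 1/3, 1/3), H(Y|X=1) = 1.0986, weight P(X=1) = 3/5
H(Y|X) = 1.0902 nats

H(X) + H(Y|X) = 0.6730 + 1.0902 = 1.7632 nats

Both sides equal 1.7632 nats. ✓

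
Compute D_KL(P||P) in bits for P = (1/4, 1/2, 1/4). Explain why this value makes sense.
0.0000 bits

KL divergence satisfies the Gibbs inequality: D_KL(P||Q) ≥ 0 for all distributions P, Q.

D_KL(P||Q) = Σ p(x) log(p(x)/q(x))
Each term is p(x) × log_2(p(x)/p(x)) = p(x) × log_2(1) = 0, so the sum is 0.
D_KL(P||Q) = 0.0000 bits

When P = Q, the KL divergence is exactly 0, as there is no 'divergence' between identical distributions.

This non-negativity is a fundamental property: relative entropy cannot be negative because it measures how different Q is from P.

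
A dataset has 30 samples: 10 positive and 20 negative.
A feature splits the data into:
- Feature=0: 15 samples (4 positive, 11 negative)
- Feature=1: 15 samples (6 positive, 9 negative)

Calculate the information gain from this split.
0.0145 bits

Information Gain = H(Y) - H(Y|Feature)

Before split:
P(positive) = 10/30 = 0.3333
H(Y) = 0.9183 bits

After split:
Feature=0: H = 0.8366 bits (weight = 15/30)
Feature=1: H = 0.9710 bits (weight = 15/30)
H(Y|Feature) = (15/30)×0.8366 + (15/30)×0.9710 = 0.9038 bits

Information Gain = 0.9183 - 0.9038 = 0.0145 bits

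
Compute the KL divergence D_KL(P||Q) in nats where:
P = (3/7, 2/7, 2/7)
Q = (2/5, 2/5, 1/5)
0.0353 nats

KL divergence: D_KL(P||Q) = Σ p(x) log(p(x)/q(x))

Computing term by term:
  x=0: 3/7 × log_e[(3/7)/(2/5)] = 3/7 × 0.0690 = 0.0296
  x=1: 2/7 × log_e[(2/7)/(2/5)] = 2/7 × -0.3365 = -0.0961
  x=2: 2/7 × log_e[(2/7)/(1/5)] = 2/7 × 0.3567 = 0.1019

D_KL(P||Q) = 0.0353 nats

Note: KL divergence is always non-negative and equals 0 iff P = Q.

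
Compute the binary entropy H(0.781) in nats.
0.5256 nats

The binary entropy function is:
H(p) = -p log(p) - (1-p) log(1-p)

H(0.781) = -0.781 × log_e(0.781) - 0.219 × log_e(0.219)
H(0.781) = 0.5256 nats

Note: Binary entropy is maximized at p=0.5 (H=1 bit) and minimized at p=0 or p=1 (H=0).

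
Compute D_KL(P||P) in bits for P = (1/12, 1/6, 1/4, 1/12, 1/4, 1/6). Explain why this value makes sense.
0.0000 bits

KL divergence satisfies the Gibbs inequality: D_KL(P||Q) ≥ 0 for all distributions P, Q.

D_KL(P||Q) = Σ p(x) log(p(x)/q(x))
Each term is p(x) × log_2(p(x)/p(x)) = p(x) × log_2(1) = 0, so the sum is 0.
D_KL(P||Q) = 0.0000 bits

When P = Q, the KL divergence is exactly 0, as there is no 'divergence' between identical distributions.

This non-negativity is a fundamental property: relative entropy cannot be negative because it measures how different Q is from P.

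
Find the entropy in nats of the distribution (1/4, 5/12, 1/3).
1.0776 nats

Shannon entropy is H(X) = -Σ p(x) log p(x).

For P = (1/4, 5/12, 1/3):
H = -1/4 × log_e(1/4) -5/12 × log_e(5/12) -1/3 × log_e(1/3)
H = 1.0776 nats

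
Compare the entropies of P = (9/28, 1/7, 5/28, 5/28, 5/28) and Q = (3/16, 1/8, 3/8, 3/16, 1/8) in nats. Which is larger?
P

Computing entropies in nats:
H(P) = 1.5657
H(Q) = 1.5154

Distribution P has higher entropy.

Intuition: The distribution closer to uniform (more spread out) has higher entropy.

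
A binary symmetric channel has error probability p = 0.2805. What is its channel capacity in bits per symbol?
0.1439 bits

For a binary symmetric channel (BSC) with error probability p:
Capacity C = 1 - H(p) bits per symbol

where H(p) = -p log₂(p) - (1-p) log₂(1-p) is the binary entropy function.

H(0.2805) = 0.8561 bits
C = 1 - 0.8561 = 0.1439 bits per symbol

This means we can reliably transmit up to 0.1439 bits of information per channel use.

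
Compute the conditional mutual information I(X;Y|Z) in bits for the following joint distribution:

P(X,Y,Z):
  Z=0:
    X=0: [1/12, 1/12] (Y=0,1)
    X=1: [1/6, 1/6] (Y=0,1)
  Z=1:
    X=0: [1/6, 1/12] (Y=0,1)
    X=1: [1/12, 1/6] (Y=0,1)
0.0409 bits

Conditional mutual information: I(X;Y|Z) = H(X|Z) + H(Y|Z) - H(X,Y|Z)

H(Z) = 1.0000
H(X,Z) = 1.9591 → H(X|Z) = 0.9591
H(Y,Z) = 2.0000 → H(Y|Z) = 1.0000
H(X,Y,Z) = 2.9183 → H(X,Y|Z) = 1.9183

I(X;Y|Z) = 0.9591 + 1.0000 - 1.9183 = 0.0409 bits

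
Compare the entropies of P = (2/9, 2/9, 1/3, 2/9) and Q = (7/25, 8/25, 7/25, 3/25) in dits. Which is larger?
P

Computing entropies in dits:
H(P) = 0.5945
H(Q) = 0.5784

Distribution P has higher entropy.

Intuition: The distribution closer to uniform (more spread out) has higher entropy.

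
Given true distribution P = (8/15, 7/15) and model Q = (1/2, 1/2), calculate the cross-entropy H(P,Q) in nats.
0.6931 nats

Cross-entropy: H(P,Q) = -Σ p(x) log q(x)

Alternatively: H(P,Q) = H(P) + D_KL(P||Q)
H(P) = 0.6909 nats
D_KL(P||Q) = 0.0022 nats

H(P,Q) = 0.6909 + 0.0022 = 0.6931 nats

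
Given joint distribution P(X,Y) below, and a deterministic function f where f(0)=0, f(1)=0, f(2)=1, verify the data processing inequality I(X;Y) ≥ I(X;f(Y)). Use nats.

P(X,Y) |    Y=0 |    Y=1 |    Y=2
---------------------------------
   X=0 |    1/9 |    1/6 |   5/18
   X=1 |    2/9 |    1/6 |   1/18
I(X;Y) = 0.0936, I(X;f(Y)) = 0.0840, inequality holds: 0.0936 ≥ 0.0840

Data Processing Inequality: For any Markov chain X → Y → Z, we have I(X;Y) ≥ I(X;Z).

Here Z = f(Y) is a deterministic function of Y, forming X → Y → Z.

Original I(X;Y) = 0.0936 nats

After applying f:
P(X,Z) where Z=f(Y):
- P(X,Z=0) = P(X,Y=0) + P(X,Y=1)
- P(X,Z=1) = P(X,Y=2)

I(X;Z) = I(X;f(Y)) = 0.0840 nats

Verification: 0.0936 ≥ 0.0840 ✓

Information cannot be created by processing; the function f can only lose information about X.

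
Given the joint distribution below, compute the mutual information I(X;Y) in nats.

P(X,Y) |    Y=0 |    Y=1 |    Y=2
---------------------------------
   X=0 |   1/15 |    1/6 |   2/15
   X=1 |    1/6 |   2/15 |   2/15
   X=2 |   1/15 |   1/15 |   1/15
0.0221 nats

Mutual information: I(X;Y) = H(X) + H(Y) - H(X,Y)

Marginals:
P(X) = (11/30, 13/30, 1/5), H(X) = 1.0521 nats
P(Y) = (3/10, 11/30, 1/3), H(Y) = 1.0953 nats

Joint entropy: H(X,Y) = 2.1254 nats

I(X;Y) = 1.0521 + 1.0953 - 2.1254 = 0.0221 nats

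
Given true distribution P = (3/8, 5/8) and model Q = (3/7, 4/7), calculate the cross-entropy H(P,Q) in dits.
0.2899 dits

Cross-entropy: H(P,Q) = -Σ p(x) log q(x)

Alternatively: H(P,Q) = H(P) + D_KL(P||Q)
H(P) = 0.2873 dits
D_KL(P||Q) = 0.0026 dits

H(P,Q) = 0.2873 + 0.0026 = 0.2899 dits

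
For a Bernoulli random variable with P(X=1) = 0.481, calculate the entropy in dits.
0.3007 dits

The binary entropy function is:
H(p) = -p log(p) - (1-p) log(1-p)

H(0.481) = -0.481 × log_10(0.481) - 0.519 × log_10(0.519)
H(0.481) = 0.3007 dits

Note: Binary entropy is maximized at p=0.5 (H=1 bit) and minimized at p=0 or p=1 (H=0).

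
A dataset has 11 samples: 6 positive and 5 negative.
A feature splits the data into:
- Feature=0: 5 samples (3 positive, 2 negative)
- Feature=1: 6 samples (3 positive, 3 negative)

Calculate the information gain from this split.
0.0072 bits

Information Gain = H(Y) - H(Y|Feature)

Before split:
P(positive) = 6/11 = 0.5455
H(Y) = 0.9940 bits

After split:
Feature=0: H = 0.9710 bits (weight = 5/11)
Feature=1: H = 1.0000 bits (weight = 6/11)
H(Y|Feature) = (5/11)×0.9710 + (6/11)×1.0000 = 0.9868 bits

Information Gain = 0.9940 - 0.9868 = 0.0072 bits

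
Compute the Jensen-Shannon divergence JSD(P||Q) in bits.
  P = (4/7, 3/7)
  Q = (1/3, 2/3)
0.0417 bits

Jensen-Shannon divergence is:
JSD(P||Q) = 0.5 × D_KL(P||M) + 0.5 × D_KL(Q||M)
where M = 0.5 × (P + Q) is the mixture distribution.

M = 0.5 × (4/7, 3/7) + 0.5 × (1/3, 2/3) = (0.452381, 0.547619)

D_KL(P||M) = 0.0410 bits
D_KL(Q||M) = 0.0423 bits

JSD(P||Q) = 0.5 × 0.0410 + 0.5 × 0.0423 = 0.0417 bits

Unlike KL divergence, JSD is symmetric and bounded: 0 ≤ JSD ≤ log(2).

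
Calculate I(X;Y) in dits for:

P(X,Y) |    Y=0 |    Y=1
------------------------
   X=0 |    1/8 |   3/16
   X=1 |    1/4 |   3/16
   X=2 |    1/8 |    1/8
0.0047 dits

Mutual information: I(X;Y) = H(X) + H(Y) - H(X,Y)

Marginals:
P(X) = (5/16, 7/16, 1/4), H(X) = 0.4654 dits
P(Y) = (1/2, 1/2), H(Y) = 0.3010 dits

Joint entropy: H(X,Y) = 0.7618 dits

I(X;Y) = 0.4654 + 0.3010 - 0.7618 = 0.0047 dits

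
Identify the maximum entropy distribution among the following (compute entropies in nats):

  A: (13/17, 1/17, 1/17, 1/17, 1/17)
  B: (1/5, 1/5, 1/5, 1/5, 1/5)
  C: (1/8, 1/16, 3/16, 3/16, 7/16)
B

For a discrete distribution over n outcomes, entropy is maximized by the uniform distribution.

Computing entropies:
H(A) = 0.8718 nats
H(B) = 1.6094 nats
H(C) = 1.4226 nats

The uniform distribution (where all probabilities equal 1/5) achieves the maximum entropy of log_e(5) = 1.6094 nats.

Distribution B has the highest entropy.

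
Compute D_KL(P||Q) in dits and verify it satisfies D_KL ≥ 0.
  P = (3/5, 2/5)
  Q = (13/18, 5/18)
0.0150 dits

KL divergence satisfies the Gibbs inequality: D_KL(P||Q) ≥ 0 for all distributions P, Q.

D_KL(P||Q) = Σ p(x) log(p(x)/q(x))
Term by term:
  x=0: 3/5 × log_10[(3/5)/(13/18)] = -0.0483
  x=1: 2/5 × log_10[(2/5)/(5/18)] = 0.0633
D_KL(P||Q) = 0.0150 dits

D_KL(P||Q) = 0.0150 ≥ 0 ✓

This non-negativity is a fundamental property: relative entropy cannot be negative because it measures how different Q is from P.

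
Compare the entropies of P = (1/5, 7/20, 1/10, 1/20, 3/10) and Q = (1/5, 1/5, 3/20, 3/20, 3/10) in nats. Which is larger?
Q

Computing entropies in nats:
H(P) = 1.4306
H(Q) = 1.5741

Distribution Q has higher entropy.

Intuition: The distribution closer to uniform (more spread out) has higher entropy.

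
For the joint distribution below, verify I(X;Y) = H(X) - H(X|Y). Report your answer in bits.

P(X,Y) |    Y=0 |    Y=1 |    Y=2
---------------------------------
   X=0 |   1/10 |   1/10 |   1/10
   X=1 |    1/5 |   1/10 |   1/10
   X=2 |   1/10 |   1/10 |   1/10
I(X;Y) = 0.0200 bits

Mutual information has multiple equivalent forms:
- I(X;Y) = H(X) - H(X|Y)
- I(X;Y) = H(Y) - H(Y|X)
- I(X;Y) = H(X) + H(Y) - H(X,Y)

Computing all quantities:
H(X) = 1.5710, H(Y) = 1.5710, H(X,Y) = 3.1219
H(X|Y) = 1.5510, H(Y|X) = 1.5510

Verification:
H(X) - H(X|Y) = 1.5710 - 1.5510 = 0.0200
H(Y) - H(Y|X) = 1.5710 - 1.5510 = 0.0200
H(X) + H(Y) - H(X,Y) = 1.5710 + 1.5710 - 3.1219 = 0.0200

All forms give I(X;Y) = 0.0200 bits. ✓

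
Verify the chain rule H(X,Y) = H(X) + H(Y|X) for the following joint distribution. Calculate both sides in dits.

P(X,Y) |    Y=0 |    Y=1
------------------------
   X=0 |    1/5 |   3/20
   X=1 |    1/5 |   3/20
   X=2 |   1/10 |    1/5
H(X,Y) = 0.7666, H(X) = 0.4760, H(Y|X) = 0.2905 (all in dits)

Chain rule: H(X,Y) = H(X) + H(Y|X)

Left side — joint entropy directly:
H(X,Y) = -Σ p(x,y) log p(x,y) = 0.7666 dits

Right side — compute H(Y|X) from the conditional distributions:
P(X) = (7/20, 7/20, 3/10), so H(X) = 0.4760 dits
H(Y|X) = Σ_x P(X=x) · H(Y|X=x):
  P(Y|X=0) = (4/7, 3/7), H(Y|X=0) = 0.2966, weight P(X=0) = 7/20
  P(Y|X=1) = (4/7, 3/7), H(Y|X=1) = 0.2966, weight P(X=1) = 7/20
  P(Y|X=2) = (1/3, 2/3), H(Y|X=2) = 0.2764, weight P(X=2) = 3/10
H(Y|X) = 0.2905 dits

H(X) + H(Y|X) = 0.4760 + 0.2905 = 0.7666 dits

Both sides equal 0.7666 dits. ✓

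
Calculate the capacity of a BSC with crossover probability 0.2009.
0.2763 bits

For a binary symmetric channel (BSC) with error probability p:
Capacity C = 1 - H(p) bits per symbol

where H(p) = -p log₂(p) - (1-p) log₂(1-p) is the binary entropy function.

H(0.2009) = 0.7237 bits
C = 1 - 0.7237 = 0.2763 bits per symbol

This means we can reliably transmit up to 0.2763 bits of information per channel use.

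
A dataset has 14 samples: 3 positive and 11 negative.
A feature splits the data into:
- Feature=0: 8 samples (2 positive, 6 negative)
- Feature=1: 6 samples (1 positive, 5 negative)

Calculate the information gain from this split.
0.0074 bits

Information Gain = H(Y) - H(Y|Feature)

Before split:
P(positive) = 3/14 = 0.2143
H(Y) = 0.7496 bits

After split:
Feature=0: H = 0.8113 bits (weight = 8/14)
Feature=1: H = 0.6500 bits (weight = 6/14)
H(Y|Feature) = (8/14)×0.8113 + (6/14)×0.6500 = 0.7422 bits

Information Gain = 0.7496 - 0.7422 = 0.0074 bits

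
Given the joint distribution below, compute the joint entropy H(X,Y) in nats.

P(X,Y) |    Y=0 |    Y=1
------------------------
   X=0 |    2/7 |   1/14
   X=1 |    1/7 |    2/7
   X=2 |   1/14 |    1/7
1.6488 nats

Joint entropy is H(X,Y) = -Σ_{x,y} p(x,y) log p(x,y).

Summing over all non-zero entries:
H(X,Y) = -[2/7·log_e(2/7) + 1/14·log_e(1/14) + 1/7·log_e(1/7) + 2/7·log_e(2/7) + 1/14·log_e(1/14) + 1/7·log_e(1/7)]
H(X,Y) = 1.6488 nats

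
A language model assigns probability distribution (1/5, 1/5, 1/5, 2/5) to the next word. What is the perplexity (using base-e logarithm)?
3.7893

Perplexity is e^H (or exp(H) for natural log).

First, H = -Σ p log p = 1.3322 nats
Perplexity = e^1.3322 = 3.7893

Interpretation: The model's uncertainty is equivalent to choosing uniformly among 3.8 options.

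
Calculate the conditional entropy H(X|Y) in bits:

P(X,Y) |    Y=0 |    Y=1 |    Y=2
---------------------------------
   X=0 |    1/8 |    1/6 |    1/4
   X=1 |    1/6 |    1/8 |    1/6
0.9793 bits

Using the chain rule: H(X|Y) = H(X,Y) - H(Y)

First, compute H(X,Y) = 2.5425 bits

Marginal P(Y) = (7/24, 7/24, 5/12)
H(Y) = 1.5632 bits

H(X|Y) = H(X,Y) - H(Y) = 2.5425 - 1.5632 = 0.9793 bits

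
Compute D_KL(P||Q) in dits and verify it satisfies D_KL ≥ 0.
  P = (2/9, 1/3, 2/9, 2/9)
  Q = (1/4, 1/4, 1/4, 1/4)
0.0075 dits

KL divergence satisfies the Gibbs inequality: D_KL(P||Q) ≥ 0 for all distributions P, Q.

D_KL(P||Q) = Σ p(x) log(p(x)/q(x))
Term by term:
  x=0: 2/9 × log_10[(2/9)/(1/4)] = -0.0114
  x=1: 1/3 × log_10[(1/3)/(1/4)] = 0.0416
  x=2: 2/9 × log_10[(2/9)/(1/4)] = -0.0114
  x=3: 2/9 × log_10[(2/9)/(1/4)] = -0.0114
D_KL(P||Q) = 0.0075 dits

D_KL(P||Q) = 0.0075 ≥ 0 ✓

This non-negativity is a fundamental property: relative entropy cannot be negative because it measures how different Q is from P.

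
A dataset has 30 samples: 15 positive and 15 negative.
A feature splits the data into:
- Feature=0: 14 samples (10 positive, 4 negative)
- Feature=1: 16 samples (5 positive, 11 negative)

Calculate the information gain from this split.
0.1193 bits

Information Gain = H(Y) - H(Y|Feature)

Before split:
P(positive) = 15/30 = 0.5000
H(Y) = 1.0000 bits

After split:
Feature=0: H = 0.8631 bits (weight = 14/30)
Feature=1: H = 0.8960 bits (weight = 16/30)
H(Y|Feature) = (14/30)×0.8631 + (16/30)×0.8960 = 0.8807 bits

Information Gain = 1.0000 - 0.8807 = 0.1193 bits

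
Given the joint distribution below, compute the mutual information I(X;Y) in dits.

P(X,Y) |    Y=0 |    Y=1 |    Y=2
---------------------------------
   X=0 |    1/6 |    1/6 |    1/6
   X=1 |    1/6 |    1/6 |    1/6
0.0000 dits

Mutual information: I(X;Y) = H(X) + H(Y) - H(X,Y)

Marginals:
P(X) = (1/2, 1/2), H(X) = 0.3010 dits
P(Y) = (1/3, 1/3, 1/3), H(Y) = 0.4771 dits

Joint entropy: H(X,Y) = 0.7782 dits

I(X;Y) = 0.3010 + 0.4771 - 0.7782 = 0.0000 dits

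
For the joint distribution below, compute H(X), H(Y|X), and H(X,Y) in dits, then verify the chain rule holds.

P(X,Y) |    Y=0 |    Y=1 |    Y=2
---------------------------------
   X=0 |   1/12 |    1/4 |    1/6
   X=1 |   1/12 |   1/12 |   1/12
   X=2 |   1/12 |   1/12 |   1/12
H(X,Y) = 0.9097, H(X) = 0.4515, H(Y|X) = 0.4582 (all in dits)

Chain rule: H(X,Y) = H(X) + H(Y|X)

Left side — joint entropy directly:
H(X,Y) = -Σ p(x,y) log p(x,y) = 0.9097 dits

Right side — compute H(Y|X) from the conditional distributions:
P(X) = (1/2, 1/4, 1/4), so H(X) = 0.4515 dits
H(Y|X) = Σ_x P(X=x) · H(Y|X=x):
  P(Y|X=0) = (1/6, 1/2, 1/3), H(Y|X=0) = 0.4392, weight P(X=0) = 1/2
  P(Y|X=1) = (1/3, 1/3, 1/3), H(Y|X=1) = 0.4771, weight P(X=1) = 1/4
  P(Y|X=2) = (1/3, 1/3, 1/3), H(Y|X=2) = 0.4771, weight P(X=2) = 1/4
H(Y|X) = 0.4582 dits

H(X) + H(Y|X) = 0.4515 + 0.4582 = 0.9097 dits

Both sides equal 0.9097 dits. ✓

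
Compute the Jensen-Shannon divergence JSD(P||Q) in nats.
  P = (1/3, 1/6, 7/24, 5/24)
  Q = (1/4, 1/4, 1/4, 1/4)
0.0089 nats

Jensen-Shannon divergence is:
JSD(P||Q) = 0.5 × D_KL(P||M) + 0.5 × D_KL(Q||M)
where M = 0.5 × (P + Q) is the mixture distribution.

M = 0.5 × (1/3, 1/6, 7/24, 5/24) + 0.5 × (1/4, 1/4, 1/4, 1/4) = (7/24, 5/24, 0.270833, 0.229167)

D_KL(P||M) = 0.0091 nats
D_KL(Q||M) = 0.0088 nats

JSD(P||Q) = 0.5 × 0.0091 + 0.5 × 0.0088 = 0.0089 nats

Unlike KL divergence, JSD is symmetric and bounded: 0 ≤ JSD ≤ log(2).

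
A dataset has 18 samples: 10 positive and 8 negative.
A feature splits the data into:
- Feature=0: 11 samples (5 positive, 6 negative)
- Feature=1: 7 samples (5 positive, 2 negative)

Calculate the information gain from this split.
0.0480 bits

Information Gain = H(Y) - H(Y|Feature)

Before split:
P(positive) = 10/18 = 0.5556
H(Y) = 0.9911 bits

After split:
Feature=0: H = 0.9940 bits (weight = 11/18)
Feature=1: H = 0.8631 bits (weight = 7/18)
H(Y|Feature) = (11/18)×0.9940 + (7/18)×0.8631 = 0.9431 bits

Information Gain = 0.9911 - 0.9431 = 0.0480 bits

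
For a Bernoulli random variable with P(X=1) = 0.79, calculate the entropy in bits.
0.7415 bits

The binary entropy function is:
H(p) = -p log(p) - (1-p) log(1-p)

H(0.79) = -0.79 × log_2(0.79) - 0.21 × log_2(0.21)
H(0.79) = 0.7415 bits

Note: Binary entropy is maximized at p=0.5 (H=1 bit) and minimized at p=0 or p=1 (H=0).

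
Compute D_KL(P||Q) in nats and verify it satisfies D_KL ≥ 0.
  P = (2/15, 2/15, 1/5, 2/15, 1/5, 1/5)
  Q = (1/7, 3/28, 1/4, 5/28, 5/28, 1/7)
0.0263 nats

KL divergence satisfies the Gibbs inequality: D_KL(P||Q) ≥ 0 for all distributions P, Q.

D_KL(P||Q) = Σ p(x) log(p(x)/q(x))
Term by term:
  x=0: 2/15 × log_e[(2/15)/(1/7)] = -0.0092
  x=1: 2/15 × log_e[(2/15)/(3/28)] = 0.0292
  x=2: 1/5 × log_e[(1/5)/(1/4)] = -0.0446
  x=3: 2/15 × log_e[(2/15)/(5/28)] = -0.0390
  x=4: 1/5 × log_e[(1/5)/(5/28)] = 0.0227
  x=5: 1/5 × log_e[(1/5)/(1/7)] = 0.0673
D_KL(P||Q) = 0.0263 nats

D_KL(P||Q) = 0.0263 ≥ 0 ✓

This non-negativity is a fundamental property: relative entropy cannot be negative because it measures how different Q is from P.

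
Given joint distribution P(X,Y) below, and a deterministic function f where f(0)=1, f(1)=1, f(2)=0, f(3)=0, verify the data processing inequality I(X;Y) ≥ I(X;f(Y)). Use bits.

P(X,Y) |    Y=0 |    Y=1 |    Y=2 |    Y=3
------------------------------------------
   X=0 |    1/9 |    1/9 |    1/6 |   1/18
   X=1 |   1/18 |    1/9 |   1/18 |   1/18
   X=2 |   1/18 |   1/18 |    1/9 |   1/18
I(X;Y) = 0.0400, I(X;f(Y)) = 0.0161, inequality holds: 0.0400 ≥ 0.0161

Data Processing Inequality: For any Markov chain X → Y → Z, we have I(X;Y) ≥ I(X;Z).

Here Z = f(Y) is a deterministic function of Y, forming X → Y → Z.

Original I(X;Y) = 0.0400 bits

After applying f:
P(X,Z) where Z=f(Y):
- P(X,Z=0) = P(X,Y=2) + P(X,Y=3)
- P(X,Z=1) = P(X,Y=0) + P(X,Y=1)

I(X;Z) = I(X;f(Y)) = 0.0161 bits

Verification: 0.0400 ≥ 0.0161 ✓

Information cannot be created by processing; the function f can only lose information about X.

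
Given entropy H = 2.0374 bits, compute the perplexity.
4.1051

Perplexity is 2^H (or exp(H) for natural log).

H = 2.0374 bits
Perplexity = 2^2.0374 = 4.1051

Interpretation: The model's uncertainty is equivalent to choosing uniformly among 4.1 options.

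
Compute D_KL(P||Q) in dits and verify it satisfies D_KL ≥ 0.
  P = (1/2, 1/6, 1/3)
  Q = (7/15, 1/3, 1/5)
0.0388 dits

KL divergence satisfies the Gibbs inequality: D_KL(P||Q) ≥ 0 for all distributions P, Q.

D_KL(P||Q) = Σ p(x) log(p(x)/q(x))
Term by term:
  x=0: 1/2 × log_10[(1/2)/(7/15)] = 0.0150
  x=1: 1/6 × log_10[(1/6)/(1/3)] = -0.0502
  x=2: 1/3 × log_10[(1/3)/(1/5)] = 0.0739
D_KL(P||Q) = 0.0388 dits

D_KL(P||Q) = 0.0388 ≥ 0 ✓

This non-negativity is a fundamental property: relative entropy cannot be negative because it measures how different Q is from P.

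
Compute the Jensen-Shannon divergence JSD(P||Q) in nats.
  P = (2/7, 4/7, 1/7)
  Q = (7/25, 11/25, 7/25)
0.0156 nats

Jensen-Shannon divergence is:
JSD(P||Q) = 0.5 × D_KL(P||M) + 0.5 × D_KL(Q||M)
where M = 0.5 × (P + Q) is the mixture distribution.

M = 0.5 × (2/7, 4/7, 1/7) + 0.5 × (7/25, 11/25, 7/25) = (0.282857, 0.505714, 0.211429)

D_KL(P||M) = 0.0167 nats
D_KL(Q||M) = 0.0146 nats

JSD(P||Q) = 0.5 × 0.0167 + 0.5 × 0.0146 = 0.0156 nats

Unlike KL divergence, JSD is symmetric and bounded: 0 ≤ JSD ≤ log(2).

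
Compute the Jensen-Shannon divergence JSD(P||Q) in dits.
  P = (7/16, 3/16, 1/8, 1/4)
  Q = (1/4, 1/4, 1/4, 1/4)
0.0112 dits

Jensen-Shannon divergence is:
JSD(P||Q) = 0.5 × D_KL(P||M) + 0.5 × D_KL(Q||M)
where M = 0.5 × (P + Q) is the mixture distribution.

M = 0.5 × (7/16, 3/16, 1/8, 1/4) + 0.5 × (1/4, 1/4, 1/4, 1/4) = (11/32, 7/32, 3/16, 1/4)

D_KL(P||M) = 0.0113 dits
D_KL(Q||M) = 0.0112 dits

JSD(P||Q) = 0.5 × 0.0113 + 0.5 × 0.0112 = 0.0112 dits

Unlike KL divergence, JSD is symmetric and bounded: 0 ≤ JSD ≤ log(2).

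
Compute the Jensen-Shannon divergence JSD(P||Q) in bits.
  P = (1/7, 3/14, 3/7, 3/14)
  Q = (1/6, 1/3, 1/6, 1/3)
0.0625 bits

Jensen-Shannon divergence is:
JSD(P||Q) = 0.5 × D_KL(P||M) + 0.5 × D_KL(Q||M)
where M = 0.5 × (P + Q) is the mixture distribution.

M = 0.5 × (1/7, 3/14, 3/7, 3/14) + 0.5 × (1/6, 1/3, 1/6, 1/3) = (0.154762, 0.27381, 0.297619, 0.27381)

D_KL(P||M) = 0.0574 bits
D_KL(Q||M) = 0.0676 bits

JSD(P||Q) = 0.5 × 0.0574 + 0.5 × 0.0676 = 0.0625 bits

Unlike KL divergence, JSD is symmetric and bounded: 0 ≤ JSD ≤ log(2).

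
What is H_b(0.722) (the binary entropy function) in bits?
0.8527 bits

The binary entropy function is:
H(p) = -p log(p) - (1-p) log(1-p)

H(0.722) = -0.722 × log_2(0.722) - 0.278 × log_2(0.278)
H(0.722) = 0.8527 bits

Note: Binary entropy is maximized at p=0.5 (H=1 bit) and minimized at p=0 or p=1 (H=0).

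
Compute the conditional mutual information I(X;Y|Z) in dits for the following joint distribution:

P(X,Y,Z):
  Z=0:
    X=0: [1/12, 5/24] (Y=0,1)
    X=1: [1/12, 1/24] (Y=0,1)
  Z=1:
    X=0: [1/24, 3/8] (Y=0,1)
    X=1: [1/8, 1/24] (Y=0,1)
0.0635 dits

Conditional mutual information: I(X;Y|Z) = H(X|Z) + H(Y|Z) - H(X,Y|Z)

H(Z) = 0.2950
H(X,Z) = 0.5571 → H(X|Z) = 0.2621
H(Y,Z) = 0.5683 → H(Y|Z) = 0.2734
H(X,Y,Z) = 0.7669 → H(X,Y|Z) = 0.4720

I(X;Y|Z) = 0.2621 + 0.2734 - 0.4720 = 0.0635 dits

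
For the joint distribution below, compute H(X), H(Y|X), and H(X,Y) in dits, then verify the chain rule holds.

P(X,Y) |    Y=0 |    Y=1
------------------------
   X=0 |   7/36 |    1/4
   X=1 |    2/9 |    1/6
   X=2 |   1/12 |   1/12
H(X,Y) = 0.7435, H(X) = 0.4457, H(Y|X) = 0.2978 (all in dits)

Chain rule: H(X,Y) = H(X) + H(Y|X)

Left side — joint entropy directly:
H(X,Y) = -Σ p(x,y) log p(x,y) = 0.7435 dits

Right side — compute H(Y|X) from the conditional distributions:
P(X) = (4/9, 7/18, 1/6), so H(X) = 0.4457 dits
H(Y|X) = Σ_x P(X=x) · H(Y|X=x):
  P(Y|X=0) = (7/16, 9/16), H(Y|X=0) = 0.2976, weight P(X=0) = 4/9
  P(Y|X=1) = (4/7, 3/7), H(Y|X=1) = 0.2966, weight P(X=1) = 7/18
  P(Y|X=2) = (1/2, 1/2), H(Y|X=2) = 0.3010, weight P(X=2) = 1/6
H(Y|X) = 0.2978 dits

H(X) + H(Y|X) = 0.4457 + 0.2978 = 0.7435 dits

Both sides equal 0.7435 dits. ✓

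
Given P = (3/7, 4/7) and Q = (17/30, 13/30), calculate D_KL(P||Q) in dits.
0.0167 dits

KL divergence: D_KL(P||Q) = Σ p(x) log(p(x)/q(x))

Computing term by term:
  x=0: 3/7 × log_10[(3/7)/(17/30)] = 3/7 × -0.1213 = -0.0520
  x=1: 4/7 × log_10[(4/7)/(13/30)] = 4/7 × 0.1201 = 0.0687

D_KL(P||Q) = 0.0167 dits

Note: KL divergence is always non-negative and equals 0 iff P = Q.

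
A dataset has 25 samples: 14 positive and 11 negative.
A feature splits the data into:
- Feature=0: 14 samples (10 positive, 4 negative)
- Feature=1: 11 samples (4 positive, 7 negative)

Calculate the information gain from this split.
0.0901 bits

Information Gain = H(Y) - H(Y|Feature)

Before split:
P(positive) = 14/25 = 0.5600
H(Y) = 0.9896 bits

After split:
Feature=0: H = 0.8631 bits (weight = 14/25)
Feature=1: H = 0.9457 bits (weight = 11/25)
H(Y|Feature) = (14/25)×0.8631 + (11/25)×0.9457 = 0.8994 bits

Information Gain = 0.9896 - 0.8994 = 0.0901 bits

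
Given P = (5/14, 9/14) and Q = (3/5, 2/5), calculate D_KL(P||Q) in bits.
0.1727 bits

KL divergence: D_KL(P||Q) = Σ p(x) log(p(x)/q(x))

Computing term by term:
  x=0: 5/14 × log_2[(5/14)/(3/5)] = 5/14 × -0.7485 = -0.2673
  x=1: 9/14 × log_2[(9/14)/(2/5)] = 9/14 × 0.6845 = 0.4400

D_KL(P||Q) = 0.1727 bits

Note: KL divergence is always non-negative and equals 0 iff P = Q.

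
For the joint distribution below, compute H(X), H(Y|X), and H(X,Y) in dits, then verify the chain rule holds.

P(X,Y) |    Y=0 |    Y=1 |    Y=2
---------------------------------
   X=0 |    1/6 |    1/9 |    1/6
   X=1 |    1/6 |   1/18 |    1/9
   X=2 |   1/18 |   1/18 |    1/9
H(X,Y) = 0.9164, H(X) = 0.4607, H(Y|X) = 0.4556 (all in dits)

Chain rule: H(X,Y) = H(X) + H(Y|X)

Left side — joint entropy directly:
H(X,Y) = -Σ p(x,y) log p(x,y) = 0.9164 dits

Right side — compute H(Y|X) from the conditional distributions:
P(X) = (4/9, 1/3, 2/9), so H(X) = 0.4607 dits
H(Y|X) = Σ_x P(X=x) · H(Y|X=x):
  P(Y|X=0) = (3/8, 1/4, 3/8), H(Y|X=0) = 0.4700, weight P(X=0) = 4/9
  P(Y|X=1) = (1/2, 1/6, 1/3), H(Y|X=1) = 0.4392, weight P(X=1) = 1/3
  P(Y|X=2) = (1/4, 1/4, 1/2), H(Y|X=2) = 0.4515, weight P(X=2) = 2/9
H(Y|X) = 0.4556 dits

H(X) + H(Y|X) = 0.4607 + 0.4556 = 0.9164 dits

Both sides equal 0.9164 dits. ✓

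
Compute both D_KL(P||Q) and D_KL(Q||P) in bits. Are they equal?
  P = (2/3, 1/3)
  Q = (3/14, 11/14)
D_KL(P||Q) = 0.6793, D_KL(Q||P) = 0.6211

KL divergence is not symmetric: D_KL(P||Q) ≠ D_KL(Q||P) in general.

D_KL(P||Q) = 0.6793 bits
D_KL(Q||P) = 0.6211 bits

No, they are not equal!

This asymmetry is why KL divergence is not a true distance metric.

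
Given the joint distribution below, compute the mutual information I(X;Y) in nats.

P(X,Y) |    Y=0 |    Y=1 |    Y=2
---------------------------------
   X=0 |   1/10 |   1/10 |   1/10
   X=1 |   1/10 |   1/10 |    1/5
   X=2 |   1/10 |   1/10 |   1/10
0.0138 nats

Mutual information: I(X;Y) = H(X) + H(Y) - H(X,Y)

Marginals:
P(X) = (3/10, 2/5, 3/10), H(X) = 1.0889 nats
P(Y) = (3/10, 3/10, 2/5), H(Y) = 1.0889 nats

Joint entropy: H(X,Y) = 2.1640 nats

I(X;Y) = 1.0889 + 1.0889 - 2.1640 = 0.0138 nats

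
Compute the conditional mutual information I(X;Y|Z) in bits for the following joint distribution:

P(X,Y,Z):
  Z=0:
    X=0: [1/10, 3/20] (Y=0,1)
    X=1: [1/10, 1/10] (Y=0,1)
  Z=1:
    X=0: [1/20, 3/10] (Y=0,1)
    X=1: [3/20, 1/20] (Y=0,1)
0.1540 bits

Conditional mutual information: I(X;Y|Z) = H(X|Z) + H(Y|Z) - H(X,Y|Z)

H(Z) = 0.9928
H(X,Z) = 1.9589 → H(X|Z) = 0.9661
H(Y,Z) = 1.9589 → H(Y|Z) = 0.9661
H(X,Y,Z) = 2.7710 → H(X,Y|Z) = 1.7782

I(X;Y|Z) = 0.9661 + 0.9661 - 1.7782 = 0.1540 bits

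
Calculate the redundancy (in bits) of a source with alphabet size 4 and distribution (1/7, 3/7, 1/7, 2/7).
0.1576 bits

Redundancy measures how far a source is from maximum entropy:
R = H_max - H(X)

Maximum entropy for 4 symbols: H_max = log_2(4) = 2.0000 bits
Actual entropy: H(X) = 1.8424 bits
Redundancy: R = 2.0000 - 1.8424 = 0.1576 bits

This redundancy represents potential for compression: the source could be compressed by 0.1576 bits per symbol.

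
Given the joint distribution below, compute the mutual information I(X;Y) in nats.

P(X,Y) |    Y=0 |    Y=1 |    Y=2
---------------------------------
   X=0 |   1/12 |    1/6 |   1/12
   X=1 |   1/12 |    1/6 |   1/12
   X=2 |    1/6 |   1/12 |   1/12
0.0378 nats

Mutual information: I(X;Y) = H(X) + H(Y) - H(X,Y)

Marginals:
P(X) = (1/3, 1/3, 1/3), H(X) = 1.0986 nats
P(Y) = (1/3, 5/12, 1/4), H(Y) = 1.0776 nats

Joint entropy: H(X,Y) = 2.1383 nats

I(X;Y) = 1.0986 + 1.0776 - 2.1383 = 0.0378 nats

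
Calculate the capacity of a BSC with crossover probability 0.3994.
0.0294 bits

For a binary symmetric channel (BSC) with error probability p:
Capacity C = 1 - H(p) bits per symbol

where H(p) = -p log₂(p) - (1-p) log₂(1-p) is the binary entropy function.

H(0.3994) = 0.9706 bits
C = 1 - 0.9706 = 0.0294 bits per symbol

This means we can reliably transmit up to 0.0294 bits of information per channel use.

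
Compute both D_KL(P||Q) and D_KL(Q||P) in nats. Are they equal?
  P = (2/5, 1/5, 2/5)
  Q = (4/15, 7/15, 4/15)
D_KL(P||Q) = 0.1549, D_KL(Q||P) = 0.1792

KL divergence is not symmetric: D_KL(P||Q) ≠ D_KL(Q||P) in general.

D_KL(P||Q) = 0.1549 nats
D_KL(Q||P) = 0.1792 nats

No, they are not equal!

This asymmetry is why KL divergence is not a true distance metric.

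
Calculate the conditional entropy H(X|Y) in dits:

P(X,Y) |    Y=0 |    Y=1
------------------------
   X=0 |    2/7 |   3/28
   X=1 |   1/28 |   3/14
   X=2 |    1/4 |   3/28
0.4123 dits

Using the chain rule: H(X|Y) = H(X,Y) - H(Y)

First, compute H(X,Y) = 0.7089 dits

Marginal P(Y) = (4/7, 3/7)
H(Y) = 0.2966 dits

H(X|Y) = H(X,Y) - H(Y) = 0.7089 - 0.2966 = 0.4123 dits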